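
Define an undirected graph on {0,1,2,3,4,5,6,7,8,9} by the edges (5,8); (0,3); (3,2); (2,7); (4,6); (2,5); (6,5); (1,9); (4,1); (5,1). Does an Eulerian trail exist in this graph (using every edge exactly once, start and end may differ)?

No

Degrees: 0:1, 1:3, 2:3, 3:2, 4:2, 5:4, 6:2, 7:1, 8:1, 9:1
Odd-degree vertices: 0, 1, 2, 7, 8, 9 (6 total).
With 6 odd-degree vertices (more than two), no single trail can use every edge.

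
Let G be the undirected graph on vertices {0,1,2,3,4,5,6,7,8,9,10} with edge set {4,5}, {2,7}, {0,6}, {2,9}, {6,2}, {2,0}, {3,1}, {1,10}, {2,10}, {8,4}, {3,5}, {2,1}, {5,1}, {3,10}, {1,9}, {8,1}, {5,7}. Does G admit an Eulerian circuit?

No

Degrees: 0:2, 1:6, 2:6, 3:3, 4:2, 5:4, 6:2, 7:2, 8:2, 9:2, 10:3
3, 10 have odd degree; an Eulerian circuit needs every degree to be even, so none exists.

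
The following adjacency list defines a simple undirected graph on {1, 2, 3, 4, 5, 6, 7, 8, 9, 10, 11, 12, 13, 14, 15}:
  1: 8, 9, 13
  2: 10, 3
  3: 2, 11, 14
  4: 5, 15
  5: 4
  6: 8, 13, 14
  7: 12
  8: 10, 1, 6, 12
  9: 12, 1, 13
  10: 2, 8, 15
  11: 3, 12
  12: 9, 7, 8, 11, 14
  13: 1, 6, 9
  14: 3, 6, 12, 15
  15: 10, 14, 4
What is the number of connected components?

Component: {1, 2, 3, 4, 5, 6, 7, 8, 9, 10, 11, 12, 13, 14, 15}

1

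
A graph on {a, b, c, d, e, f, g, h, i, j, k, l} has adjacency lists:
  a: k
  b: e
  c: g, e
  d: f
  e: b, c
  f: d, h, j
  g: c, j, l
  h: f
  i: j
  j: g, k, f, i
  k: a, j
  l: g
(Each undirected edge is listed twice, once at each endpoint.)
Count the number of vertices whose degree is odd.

Degrees: a:1, b:1, c:2, d:1, e:2, f:3, g:3, h:1, i:1, j:4, k:2, l:1
Odd-degree vertices: a, b, d, f, g, h, i, l.

8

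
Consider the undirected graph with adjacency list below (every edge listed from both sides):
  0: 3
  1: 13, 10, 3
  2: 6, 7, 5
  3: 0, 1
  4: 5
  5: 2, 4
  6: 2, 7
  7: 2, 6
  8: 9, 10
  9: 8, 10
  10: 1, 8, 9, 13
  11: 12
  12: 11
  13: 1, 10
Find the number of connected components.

3

Component: {11, 12}
Component: {2, 4, 5, 6, 7}
Component: {0, 1, 3, 8, 9, 10, 13}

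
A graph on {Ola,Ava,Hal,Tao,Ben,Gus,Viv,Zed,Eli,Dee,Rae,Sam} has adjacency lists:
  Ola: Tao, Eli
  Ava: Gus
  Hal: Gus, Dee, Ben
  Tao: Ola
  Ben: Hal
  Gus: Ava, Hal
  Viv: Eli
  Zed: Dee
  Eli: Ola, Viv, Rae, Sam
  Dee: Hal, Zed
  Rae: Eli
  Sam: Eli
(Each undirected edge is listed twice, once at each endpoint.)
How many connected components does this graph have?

Component: {Ola, Tao, Viv, Eli, Rae, Sam}
Component: {Ava, Hal, Ben, Gus, Zed, Dee}

2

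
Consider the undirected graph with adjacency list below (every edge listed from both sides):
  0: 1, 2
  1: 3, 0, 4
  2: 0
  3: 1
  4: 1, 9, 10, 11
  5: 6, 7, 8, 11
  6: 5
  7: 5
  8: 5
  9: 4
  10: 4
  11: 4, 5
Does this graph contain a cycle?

|V| = 12, |E| = 11, number of components = 1.
A forest on 12 vertices with 1 component has exactly 11 edges, which matches — so no cycle.

No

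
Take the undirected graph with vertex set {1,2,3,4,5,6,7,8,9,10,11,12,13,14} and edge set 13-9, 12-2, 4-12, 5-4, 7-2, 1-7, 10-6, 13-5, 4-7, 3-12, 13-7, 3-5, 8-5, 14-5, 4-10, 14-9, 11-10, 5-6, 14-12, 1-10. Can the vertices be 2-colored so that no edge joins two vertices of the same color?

A valid 2-coloring puts {5, 7, 9, 10, 12} on one side and {1, 2, 3, 4, 6, 8, 11, 13, 14} on the other; every edge crosses between the two sides.

Yes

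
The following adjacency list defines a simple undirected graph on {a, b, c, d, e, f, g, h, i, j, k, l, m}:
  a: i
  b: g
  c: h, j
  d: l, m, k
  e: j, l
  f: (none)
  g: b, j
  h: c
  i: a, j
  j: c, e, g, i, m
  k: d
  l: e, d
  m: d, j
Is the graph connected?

No

Component: {f}
Component: {a, b, c, d, e, g, h, i, j, k, l, m}
There are 2 separate components, so the graph is not connected.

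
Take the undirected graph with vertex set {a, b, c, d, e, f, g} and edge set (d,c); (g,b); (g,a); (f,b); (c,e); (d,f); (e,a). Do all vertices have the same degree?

Yes

Degrees: a:2, b:2, c:2, d:2, e:2, f:2, g:2
Every vertex has degree 2, so the graph is 2-regular.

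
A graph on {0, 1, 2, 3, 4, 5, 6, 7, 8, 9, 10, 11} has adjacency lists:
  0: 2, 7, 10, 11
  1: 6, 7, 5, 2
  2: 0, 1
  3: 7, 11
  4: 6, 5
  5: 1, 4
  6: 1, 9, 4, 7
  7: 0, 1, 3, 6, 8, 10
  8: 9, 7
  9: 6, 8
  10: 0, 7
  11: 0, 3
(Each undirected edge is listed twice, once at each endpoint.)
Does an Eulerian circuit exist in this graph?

Degrees: 0:4, 1:4, 2:2, 3:2, 4:2, 5:2, 6:4, 7:6, 8:2, 9:2, 10:2, 11:2
All degrees are even and the non-isolated vertices are connected — an Eulerian circuit exists.

Yes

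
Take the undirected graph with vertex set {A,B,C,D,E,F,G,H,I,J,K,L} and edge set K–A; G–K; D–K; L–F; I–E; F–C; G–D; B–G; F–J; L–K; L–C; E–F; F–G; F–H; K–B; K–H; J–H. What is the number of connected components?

1

Component: {A, B, C, D, E, F, G, H, I, J, K, L}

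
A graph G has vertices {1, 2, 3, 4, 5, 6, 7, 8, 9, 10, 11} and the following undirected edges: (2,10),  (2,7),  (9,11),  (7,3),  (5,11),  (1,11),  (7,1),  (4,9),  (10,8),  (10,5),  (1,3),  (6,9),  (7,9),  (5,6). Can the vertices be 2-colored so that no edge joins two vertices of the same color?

No

1-3-7-1 is an odd cycle (length 3), and a bipartite graph can contain only even cycles.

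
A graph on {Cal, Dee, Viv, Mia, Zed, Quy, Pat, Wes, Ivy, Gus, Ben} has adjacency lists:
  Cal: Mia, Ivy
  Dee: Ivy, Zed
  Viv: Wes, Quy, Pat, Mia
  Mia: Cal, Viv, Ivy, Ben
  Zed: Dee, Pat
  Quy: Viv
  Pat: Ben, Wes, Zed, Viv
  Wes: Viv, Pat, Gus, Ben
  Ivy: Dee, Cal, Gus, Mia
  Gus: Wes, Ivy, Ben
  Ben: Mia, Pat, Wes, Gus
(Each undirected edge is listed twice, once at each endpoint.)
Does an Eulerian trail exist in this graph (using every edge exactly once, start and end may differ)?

Degrees: Cal:2, Dee:2, Viv:4, Mia:4, Zed:2, Quy:1, Pat:4, Wes:4, Ivy:4, Gus:3, Ben:4
Odd-degree vertices: Quy, Gus (2 total).
With 2 odd-degree vertices and all edges in one connected piece, an Eulerian trail exists (from Quy to Gus).

Yes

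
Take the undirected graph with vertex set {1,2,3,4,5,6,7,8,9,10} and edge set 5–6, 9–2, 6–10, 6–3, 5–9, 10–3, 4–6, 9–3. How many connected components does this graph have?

Component: {1}
Component: {7}
Component: {8}
Component: {2, 3, 4, 5, 6, 9, 10}

4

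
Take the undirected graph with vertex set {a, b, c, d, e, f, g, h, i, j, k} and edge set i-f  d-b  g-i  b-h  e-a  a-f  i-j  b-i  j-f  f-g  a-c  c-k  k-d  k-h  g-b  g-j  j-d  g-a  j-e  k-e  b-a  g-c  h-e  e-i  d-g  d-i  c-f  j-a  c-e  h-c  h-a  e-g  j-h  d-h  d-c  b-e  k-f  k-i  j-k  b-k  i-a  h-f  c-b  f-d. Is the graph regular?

Degrees: a:8, b:8, c:8, d:8, e:8, f:8, g:8, h:8, i:8, j:8, k:8
Every vertex has degree 8, so the graph is 8-regular.

Yes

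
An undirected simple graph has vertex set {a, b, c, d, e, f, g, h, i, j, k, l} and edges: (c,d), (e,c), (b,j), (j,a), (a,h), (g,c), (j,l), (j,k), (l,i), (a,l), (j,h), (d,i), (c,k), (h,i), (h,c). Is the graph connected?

Component: {f}
Component: {a, b, c, d, e, g, h, i, j, k, l}
There are 2 separate components, so the graph is not connected.

No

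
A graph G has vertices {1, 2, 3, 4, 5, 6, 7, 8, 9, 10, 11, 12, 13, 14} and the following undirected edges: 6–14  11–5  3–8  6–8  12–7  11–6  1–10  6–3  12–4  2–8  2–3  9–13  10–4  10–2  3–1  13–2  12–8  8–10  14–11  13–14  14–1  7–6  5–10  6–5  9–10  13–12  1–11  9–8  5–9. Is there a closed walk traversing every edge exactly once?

Yes

Degrees: 1:4, 2:4, 3:4, 4:2, 5:4, 6:6, 7:2, 8:6, 9:4, 10:6, 11:4, 12:4, 13:4, 14:4
All degrees are even and the non-isolated vertices are connected — an Eulerian circuit exists.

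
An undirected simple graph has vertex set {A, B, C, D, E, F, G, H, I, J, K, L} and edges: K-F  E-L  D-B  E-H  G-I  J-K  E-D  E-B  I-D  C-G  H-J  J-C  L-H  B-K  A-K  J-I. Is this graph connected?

Yes

Starting from A and exploring outward reaches every vertex (A, K, F, J, B, H, I, C, E, D, L, G); the graph is connected.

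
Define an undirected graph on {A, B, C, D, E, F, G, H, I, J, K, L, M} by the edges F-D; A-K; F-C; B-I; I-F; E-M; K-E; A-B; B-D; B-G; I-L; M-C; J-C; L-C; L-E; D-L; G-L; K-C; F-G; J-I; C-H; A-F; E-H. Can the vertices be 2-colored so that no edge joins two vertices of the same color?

A valid 2-coloring puts {B, F, H, J, K, L, M} on one side and {A, C, D, E, G, I} on the other; every edge crosses between the two sides.

Yes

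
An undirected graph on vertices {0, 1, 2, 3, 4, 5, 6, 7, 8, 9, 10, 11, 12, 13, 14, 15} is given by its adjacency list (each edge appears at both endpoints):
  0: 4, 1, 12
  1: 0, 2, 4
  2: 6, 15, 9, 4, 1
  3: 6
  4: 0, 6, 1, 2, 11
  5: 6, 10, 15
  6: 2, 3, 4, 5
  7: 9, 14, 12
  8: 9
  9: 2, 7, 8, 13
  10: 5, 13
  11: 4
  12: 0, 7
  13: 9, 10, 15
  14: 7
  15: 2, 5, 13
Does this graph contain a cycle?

Yes

|V| = 16, |E| = 22, number of components = 1.
One cycle is 0-1-4-2-9-7-12-0.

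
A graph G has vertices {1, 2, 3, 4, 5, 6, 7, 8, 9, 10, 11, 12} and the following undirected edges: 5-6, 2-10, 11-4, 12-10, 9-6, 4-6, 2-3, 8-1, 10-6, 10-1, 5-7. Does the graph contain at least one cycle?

No

The graph has 12 vertices, 11 edges, and 1 connected component.
Since 11 = 12 - 1, the graph is a forest and contains no cycle.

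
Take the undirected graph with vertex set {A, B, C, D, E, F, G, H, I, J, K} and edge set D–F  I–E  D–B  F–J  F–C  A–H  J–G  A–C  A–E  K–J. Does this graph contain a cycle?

|V| = 11, |E| = 10, number of components = 1.
A forest on 11 vertices with 1 component has exactly 10 edges, which matches — so no cycle.

No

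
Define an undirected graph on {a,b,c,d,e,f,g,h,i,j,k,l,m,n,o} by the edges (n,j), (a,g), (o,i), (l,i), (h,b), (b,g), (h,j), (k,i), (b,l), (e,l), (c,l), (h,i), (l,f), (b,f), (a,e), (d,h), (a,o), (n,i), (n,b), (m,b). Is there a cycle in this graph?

|V| = 15, |E| = 20, number of components = 1.
Since 20 > 15 - 1, a cycle must exist; for instance a-e-l-i-h-b-g-a.

Yes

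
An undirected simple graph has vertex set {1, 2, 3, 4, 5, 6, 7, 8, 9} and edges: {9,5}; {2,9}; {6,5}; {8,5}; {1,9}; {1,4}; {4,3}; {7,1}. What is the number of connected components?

1

Component: {1, 2, 3, 4, 5, 6, 7, 8, 9}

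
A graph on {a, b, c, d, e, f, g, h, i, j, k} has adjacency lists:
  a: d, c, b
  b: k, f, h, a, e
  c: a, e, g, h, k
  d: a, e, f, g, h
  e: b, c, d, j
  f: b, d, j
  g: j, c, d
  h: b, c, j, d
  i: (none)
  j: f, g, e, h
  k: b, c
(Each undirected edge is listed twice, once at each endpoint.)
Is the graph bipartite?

A valid 2-coloring puts {b, c, d, i, j} on one side and {a, e, f, g, h, k} on the other; every edge crosses between the two sides.

Yes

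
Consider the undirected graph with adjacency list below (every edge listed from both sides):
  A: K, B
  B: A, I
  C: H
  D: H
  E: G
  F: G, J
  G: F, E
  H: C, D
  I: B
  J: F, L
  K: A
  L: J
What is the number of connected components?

Component: {C, D, H}
Component: {A, B, I, K}
Component: {E, F, G, J, L}

3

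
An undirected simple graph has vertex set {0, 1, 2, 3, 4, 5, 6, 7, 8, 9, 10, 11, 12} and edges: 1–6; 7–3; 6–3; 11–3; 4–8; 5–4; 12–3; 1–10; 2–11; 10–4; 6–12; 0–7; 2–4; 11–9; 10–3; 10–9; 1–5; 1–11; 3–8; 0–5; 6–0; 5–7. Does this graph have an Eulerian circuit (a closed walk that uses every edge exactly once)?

Degrees: 0:3, 1:4, 2:2, 3:6, 4:4, 5:4, 6:4, 7:3, 8:2, 9:2, 10:4, 11:4, 12:2
0, 7 have odd degree; an Eulerian circuit needs every degree to be even, so none exists.

No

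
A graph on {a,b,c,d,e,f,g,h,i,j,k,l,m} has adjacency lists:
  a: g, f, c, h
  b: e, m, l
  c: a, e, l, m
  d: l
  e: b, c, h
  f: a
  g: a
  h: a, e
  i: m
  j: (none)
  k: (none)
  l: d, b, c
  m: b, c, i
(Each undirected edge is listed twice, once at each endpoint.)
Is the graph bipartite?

Yes

Partition the vertices as {b, c, d, f, g, h, i, j, k} vs {a, e, l, m}. Each listed edge has one endpoint in each part, so the graph is bipartite.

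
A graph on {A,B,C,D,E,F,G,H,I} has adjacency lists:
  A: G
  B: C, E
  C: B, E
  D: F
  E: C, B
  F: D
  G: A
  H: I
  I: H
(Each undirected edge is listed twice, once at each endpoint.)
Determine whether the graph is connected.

Component: {A, G}
Component: {D, F}
Component: {H, I}
Component: {B, C, E}
No edge joins these 4 groups, so the graph is disconnected.

No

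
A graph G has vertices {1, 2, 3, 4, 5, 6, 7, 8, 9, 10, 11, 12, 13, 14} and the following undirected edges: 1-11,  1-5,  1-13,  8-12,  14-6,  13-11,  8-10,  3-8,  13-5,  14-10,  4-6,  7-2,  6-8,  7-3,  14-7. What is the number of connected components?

3

Component: {9}
Component: {1, 5, 11, 13}
Component: {2, 3, 4, 6, 7, 8, 10, 12, 14}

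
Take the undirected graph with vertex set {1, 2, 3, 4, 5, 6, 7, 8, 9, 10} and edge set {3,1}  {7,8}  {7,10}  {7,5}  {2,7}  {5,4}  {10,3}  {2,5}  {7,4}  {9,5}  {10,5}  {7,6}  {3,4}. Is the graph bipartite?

No

7-5-10-7 is an odd cycle (length 3), and a bipartite graph can contain only even cycles.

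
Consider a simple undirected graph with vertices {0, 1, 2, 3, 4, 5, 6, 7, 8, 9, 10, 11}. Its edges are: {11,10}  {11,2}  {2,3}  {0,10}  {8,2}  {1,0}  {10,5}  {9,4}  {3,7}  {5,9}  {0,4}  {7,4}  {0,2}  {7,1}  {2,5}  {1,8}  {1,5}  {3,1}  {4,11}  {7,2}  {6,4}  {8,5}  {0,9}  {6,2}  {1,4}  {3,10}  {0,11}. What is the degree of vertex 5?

5

Neighbors of 5: 1, 2, 8, 9, 10.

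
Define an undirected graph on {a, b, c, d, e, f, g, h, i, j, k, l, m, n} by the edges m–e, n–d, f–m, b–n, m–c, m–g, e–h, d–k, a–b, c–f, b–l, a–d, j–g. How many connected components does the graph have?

Component: {i}
Component: {a, b, d, k, l, n}
Component: {c, e, f, g, h, j, m}

3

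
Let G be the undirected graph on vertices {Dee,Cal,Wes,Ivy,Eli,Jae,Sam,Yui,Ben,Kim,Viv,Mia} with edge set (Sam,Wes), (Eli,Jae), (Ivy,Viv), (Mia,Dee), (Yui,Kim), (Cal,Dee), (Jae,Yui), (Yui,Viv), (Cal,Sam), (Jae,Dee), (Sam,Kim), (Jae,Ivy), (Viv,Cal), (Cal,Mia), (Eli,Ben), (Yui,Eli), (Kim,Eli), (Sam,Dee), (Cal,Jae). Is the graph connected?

Starting from Dee and exploring outward reaches every vertex (Dee, Jae, Cal, Sam, Mia, Eli, Ivy, Yui, Viv, Wes, Kim, Ben); the graph is connected.

Yes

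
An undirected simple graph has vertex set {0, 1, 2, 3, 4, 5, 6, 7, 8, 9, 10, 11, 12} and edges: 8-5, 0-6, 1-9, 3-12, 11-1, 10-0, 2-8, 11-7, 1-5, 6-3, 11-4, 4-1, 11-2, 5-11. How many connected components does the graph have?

Component: {0, 3, 6, 10, 12}
Component: {1, 2, 4, 5, 7, 8, 9, 11}

2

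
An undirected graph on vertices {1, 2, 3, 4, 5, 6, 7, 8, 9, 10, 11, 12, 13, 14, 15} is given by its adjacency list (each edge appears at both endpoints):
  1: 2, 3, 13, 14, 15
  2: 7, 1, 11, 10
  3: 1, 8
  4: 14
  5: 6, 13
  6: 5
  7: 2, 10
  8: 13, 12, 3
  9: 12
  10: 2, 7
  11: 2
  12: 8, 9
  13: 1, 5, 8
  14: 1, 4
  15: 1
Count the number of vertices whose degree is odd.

Degrees: 1:5, 2:4, 3:2, 4:1, 5:2, 6:1, 7:2, 8:3, 9:1, 10:2, 11:1, 12:2, 13:3, 14:2, 15:1
Odd-degree vertices: 1, 4, 6, 8, 9, 11, 13, 15.

8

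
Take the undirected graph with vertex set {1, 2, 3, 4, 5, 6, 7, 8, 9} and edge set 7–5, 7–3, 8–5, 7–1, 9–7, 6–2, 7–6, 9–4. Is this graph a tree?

Yes

|V| = 9, |E| = 8.
It is connected with exactly 8 edges, hence acyclic — it is a tree.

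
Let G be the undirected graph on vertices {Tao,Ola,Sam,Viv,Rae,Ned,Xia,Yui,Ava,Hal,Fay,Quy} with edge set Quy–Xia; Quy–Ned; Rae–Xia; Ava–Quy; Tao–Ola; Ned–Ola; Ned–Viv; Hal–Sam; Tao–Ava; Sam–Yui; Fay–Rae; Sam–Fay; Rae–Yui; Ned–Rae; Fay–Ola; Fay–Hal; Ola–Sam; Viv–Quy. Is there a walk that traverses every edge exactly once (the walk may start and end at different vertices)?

Degrees: Tao:2, Ola:4, Sam:4, Viv:2, Rae:4, Ned:4, Xia:2, Yui:2, Ava:2, Hal:2, Fay:4, Quy:4
Odd-degree vertices: none (0 total).
The non-isolated vertices are connected and exactly 0 have odd degree, so an Eulerian trail exists.

Yes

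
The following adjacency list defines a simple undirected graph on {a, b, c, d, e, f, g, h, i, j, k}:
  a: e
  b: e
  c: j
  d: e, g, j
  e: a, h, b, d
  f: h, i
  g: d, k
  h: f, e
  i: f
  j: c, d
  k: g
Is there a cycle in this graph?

No

The graph has 11 vertices, 10 edges, and 1 connected component.
A forest on 11 vertices with 1 component has exactly 10 edges, which matches — so no cycle.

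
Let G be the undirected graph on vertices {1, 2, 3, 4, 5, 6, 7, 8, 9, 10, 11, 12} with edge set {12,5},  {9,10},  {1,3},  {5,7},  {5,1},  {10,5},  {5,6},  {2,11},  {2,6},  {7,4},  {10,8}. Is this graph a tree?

The graph has 12 vertices and 11 edges.
It is connected with exactly 11 edges, hence acyclic — it is a tree.

Yes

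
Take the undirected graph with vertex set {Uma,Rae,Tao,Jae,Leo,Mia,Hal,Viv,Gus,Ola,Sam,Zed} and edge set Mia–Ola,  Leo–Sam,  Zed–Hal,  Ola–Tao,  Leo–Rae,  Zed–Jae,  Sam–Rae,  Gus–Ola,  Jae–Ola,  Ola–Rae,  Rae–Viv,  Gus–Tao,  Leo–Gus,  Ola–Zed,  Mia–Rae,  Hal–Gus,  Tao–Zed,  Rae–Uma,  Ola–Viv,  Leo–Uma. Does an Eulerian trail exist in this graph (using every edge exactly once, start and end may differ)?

Yes

Degrees: Uma:2, Rae:6, Tao:3, Jae:2, Leo:4, Mia:2, Hal:2, Viv:2, Gus:4, Ola:7, Sam:2, Zed:4
Odd-degree vertices: Tao, Ola (2 total).
The non-isolated vertices are connected and exactly 2 have odd degree, so an Eulerian trail exists (from Tao to Ola).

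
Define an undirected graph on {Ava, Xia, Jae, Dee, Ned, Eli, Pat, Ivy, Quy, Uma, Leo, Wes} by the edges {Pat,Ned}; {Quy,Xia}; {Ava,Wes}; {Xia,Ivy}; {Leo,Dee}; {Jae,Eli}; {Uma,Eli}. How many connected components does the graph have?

Component: {Ava, Wes}
Component: {Dee, Leo}
Component: {Ned, Pat}
Component: {Xia, Ivy, Quy}
Component: {Jae, Eli, Uma}

5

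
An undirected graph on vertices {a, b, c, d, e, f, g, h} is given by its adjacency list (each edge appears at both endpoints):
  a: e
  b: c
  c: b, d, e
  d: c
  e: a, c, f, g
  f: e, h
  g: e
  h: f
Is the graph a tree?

Yes

The graph has 8 vertices and 7 edges.
It is connected with exactly 7 edges, hence acyclic — it is a tree.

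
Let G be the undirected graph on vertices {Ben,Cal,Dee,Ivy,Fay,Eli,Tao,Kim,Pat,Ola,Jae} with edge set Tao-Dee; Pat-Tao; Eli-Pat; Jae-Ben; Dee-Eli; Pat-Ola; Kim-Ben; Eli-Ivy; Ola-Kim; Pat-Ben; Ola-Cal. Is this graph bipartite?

Color {Cal, Dee, Ivy, Fay, Kim, Pat, Jae} black and {Ben, Eli, Tao, Ola} white. No edge joins two same-colored vertices, so the graph is bipartite.

Yes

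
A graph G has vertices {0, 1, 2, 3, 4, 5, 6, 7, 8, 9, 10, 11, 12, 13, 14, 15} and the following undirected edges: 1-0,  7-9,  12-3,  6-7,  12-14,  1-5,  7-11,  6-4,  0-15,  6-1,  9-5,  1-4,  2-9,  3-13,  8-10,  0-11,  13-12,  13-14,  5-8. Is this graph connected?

No

Component: {3, 12, 13, 14}
Component: {0, 1, 2, 4, 5, 6, 7, 8, 9, 10, 11, 15}
There are 2 separate components, so the graph is not connected.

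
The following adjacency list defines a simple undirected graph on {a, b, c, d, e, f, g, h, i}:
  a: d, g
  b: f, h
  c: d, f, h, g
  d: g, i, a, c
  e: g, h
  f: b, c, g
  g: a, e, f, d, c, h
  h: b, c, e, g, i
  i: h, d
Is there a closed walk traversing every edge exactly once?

No

Degrees: a:2, b:2, c:4, d:4, e:2, f:3, g:6, h:5, i:2
f, h have odd degree; an Eulerian circuit needs every degree to be even, so none exists.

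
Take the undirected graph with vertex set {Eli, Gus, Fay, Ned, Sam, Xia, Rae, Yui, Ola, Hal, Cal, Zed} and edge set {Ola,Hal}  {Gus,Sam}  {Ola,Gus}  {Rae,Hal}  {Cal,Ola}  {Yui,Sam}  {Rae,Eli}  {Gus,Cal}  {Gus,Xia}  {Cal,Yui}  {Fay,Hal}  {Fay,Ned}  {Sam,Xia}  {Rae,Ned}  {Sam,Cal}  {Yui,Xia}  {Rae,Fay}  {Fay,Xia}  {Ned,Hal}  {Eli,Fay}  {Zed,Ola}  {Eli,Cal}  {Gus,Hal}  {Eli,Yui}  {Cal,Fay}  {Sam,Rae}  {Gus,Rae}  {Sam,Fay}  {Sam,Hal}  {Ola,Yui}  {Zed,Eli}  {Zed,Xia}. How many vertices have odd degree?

Degrees: Eli:5, Gus:6, Fay:7, Ned:3, Sam:7, Xia:5, Rae:6, Yui:5, Ola:5, Hal:6, Cal:6, Zed:3
Odd-degree vertices: Eli, Fay, Ned, Sam, Xia, Yui, Ola, Zed.

8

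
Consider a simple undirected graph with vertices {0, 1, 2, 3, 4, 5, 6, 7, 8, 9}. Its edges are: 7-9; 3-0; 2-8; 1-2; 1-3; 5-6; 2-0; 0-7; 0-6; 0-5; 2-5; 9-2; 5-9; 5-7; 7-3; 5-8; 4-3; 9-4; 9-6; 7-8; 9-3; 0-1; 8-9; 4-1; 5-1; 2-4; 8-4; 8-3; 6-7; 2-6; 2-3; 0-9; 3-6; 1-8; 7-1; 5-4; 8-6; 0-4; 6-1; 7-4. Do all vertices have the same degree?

Yes

Degrees: 0:8, 1:8, 2:8, 3:8, 4:8, 5:8, 6:8, 7:8, 8:8, 9:8
All degrees equal 8; the graph is regular.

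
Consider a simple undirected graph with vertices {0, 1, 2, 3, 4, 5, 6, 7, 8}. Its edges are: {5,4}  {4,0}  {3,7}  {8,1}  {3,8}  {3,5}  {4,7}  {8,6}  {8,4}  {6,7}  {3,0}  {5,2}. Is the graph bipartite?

Yes

A valid 2-coloring puts {1, 2, 3, 4, 6} on one side and {0, 5, 7, 8} on the other; every edge crosses between the two sides.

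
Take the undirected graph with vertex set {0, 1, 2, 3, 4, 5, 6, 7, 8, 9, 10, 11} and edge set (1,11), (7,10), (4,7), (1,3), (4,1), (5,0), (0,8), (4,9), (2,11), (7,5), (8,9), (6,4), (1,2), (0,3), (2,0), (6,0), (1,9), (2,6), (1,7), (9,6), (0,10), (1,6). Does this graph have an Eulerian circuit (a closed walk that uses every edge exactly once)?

No

Degrees: 0:6, 1:7, 2:4, 3:2, 4:4, 5:2, 6:5, 7:4, 8:2, 9:4, 10:2, 11:2
1, 6 have odd degree; an Eulerian circuit needs every degree to be even, so none exists.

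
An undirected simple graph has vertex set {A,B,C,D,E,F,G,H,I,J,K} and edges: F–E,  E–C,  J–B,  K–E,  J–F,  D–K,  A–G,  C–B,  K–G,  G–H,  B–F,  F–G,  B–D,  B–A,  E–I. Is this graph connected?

Starting from A and exploring outward reaches every vertex (A, B, G, D, J, C, F, K, H, E, I); the graph is connected.

Yes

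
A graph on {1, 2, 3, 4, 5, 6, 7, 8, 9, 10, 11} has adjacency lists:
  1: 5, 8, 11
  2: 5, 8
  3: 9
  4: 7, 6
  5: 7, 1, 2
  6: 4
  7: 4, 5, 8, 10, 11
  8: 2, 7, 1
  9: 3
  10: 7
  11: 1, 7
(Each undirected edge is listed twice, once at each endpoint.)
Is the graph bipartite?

Partition the vertices as {4, 5, 8, 9, 10, 11} vs {1, 2, 3, 6, 7}. Each listed edge has one endpoint in each part, so the graph is bipartite.

Yes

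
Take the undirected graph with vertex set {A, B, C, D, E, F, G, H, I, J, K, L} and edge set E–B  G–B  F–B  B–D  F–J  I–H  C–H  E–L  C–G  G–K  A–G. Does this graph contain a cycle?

The graph has 12 vertices, 11 edges, and 1 connected component.
Since 11 = 12 - 1, the graph is a forest and contains no cycle.

No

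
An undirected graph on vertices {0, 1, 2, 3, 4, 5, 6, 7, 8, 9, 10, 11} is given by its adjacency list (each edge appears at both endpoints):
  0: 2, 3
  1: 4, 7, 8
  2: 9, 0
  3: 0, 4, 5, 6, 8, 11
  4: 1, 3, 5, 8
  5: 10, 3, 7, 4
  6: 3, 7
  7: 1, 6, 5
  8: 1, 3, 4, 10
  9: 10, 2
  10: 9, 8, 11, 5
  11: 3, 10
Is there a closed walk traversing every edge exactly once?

No

Degrees: 0:2, 1:3, 2:2, 3:6, 4:4, 5:4, 6:2, 7:3, 8:4, 9:2, 10:4, 11:2
Vertices with odd degree: 1, 7. An Eulerian circuit requires all degrees even.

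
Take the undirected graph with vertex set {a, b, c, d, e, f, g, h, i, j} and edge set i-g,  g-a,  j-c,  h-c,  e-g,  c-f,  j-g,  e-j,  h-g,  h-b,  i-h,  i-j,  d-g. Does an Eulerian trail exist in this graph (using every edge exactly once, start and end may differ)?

Degrees: a:1, b:1, c:3, d:1, e:2, f:1, g:6, h:4, i:3, j:4
Odd-degree vertices: a, b, c, d, f, i (6 total).
An Eulerian trail requires 0 or 2 odd-degree vertices; here there are 6.

No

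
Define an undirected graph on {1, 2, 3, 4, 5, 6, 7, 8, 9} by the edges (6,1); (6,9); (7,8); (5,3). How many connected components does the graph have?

Component: {2}
Component: {4}
Component: {3, 5}
Component: {7, 8}
Component: {1, 6, 9}

5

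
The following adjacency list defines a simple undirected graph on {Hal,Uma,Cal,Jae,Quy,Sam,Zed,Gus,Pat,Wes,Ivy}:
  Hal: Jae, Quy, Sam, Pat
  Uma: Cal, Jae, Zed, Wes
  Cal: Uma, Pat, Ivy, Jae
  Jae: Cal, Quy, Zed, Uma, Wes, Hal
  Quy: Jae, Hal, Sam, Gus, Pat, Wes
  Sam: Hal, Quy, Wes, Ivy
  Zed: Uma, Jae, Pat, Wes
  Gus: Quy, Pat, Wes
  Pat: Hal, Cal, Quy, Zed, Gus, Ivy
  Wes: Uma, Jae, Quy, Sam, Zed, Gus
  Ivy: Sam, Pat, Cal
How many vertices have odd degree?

Degrees: Hal:4, Uma:4, Cal:4, Jae:6, Quy:6, Sam:4, Zed:4, Gus:3, Pat:6, Wes:6, Ivy:3
Odd-degree vertices: Gus, Ivy.

2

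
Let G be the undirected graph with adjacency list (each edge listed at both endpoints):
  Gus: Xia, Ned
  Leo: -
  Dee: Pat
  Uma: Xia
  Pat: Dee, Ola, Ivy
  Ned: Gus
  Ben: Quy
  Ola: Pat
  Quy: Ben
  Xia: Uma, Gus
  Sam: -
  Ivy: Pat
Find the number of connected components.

Component: {Leo}
Component: {Sam}
Component: {Ben, Quy}
Component: {Gus, Uma, Ned, Xia}
Component: {Dee, Pat, Ola, Ivy}

5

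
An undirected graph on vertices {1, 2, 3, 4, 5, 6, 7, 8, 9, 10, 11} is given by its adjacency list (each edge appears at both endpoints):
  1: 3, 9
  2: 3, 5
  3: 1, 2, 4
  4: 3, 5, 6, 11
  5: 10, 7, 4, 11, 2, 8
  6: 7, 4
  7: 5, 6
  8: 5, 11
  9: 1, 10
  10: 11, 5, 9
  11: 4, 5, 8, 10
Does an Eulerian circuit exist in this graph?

No

Degrees: 1:2, 2:2, 3:3, 4:4, 5:6, 6:2, 7:2, 8:2, 9:2, 10:3, 11:4
Vertices with odd degree: 3, 10. An Eulerian circuit requires all degrees even.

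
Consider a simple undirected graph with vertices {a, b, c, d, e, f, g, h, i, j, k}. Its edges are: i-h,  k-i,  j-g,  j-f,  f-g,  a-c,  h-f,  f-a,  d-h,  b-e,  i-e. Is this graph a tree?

The graph has 11 vertices and 11 edges.
Connected but with 11 > 10 edges, so it has a cycle and is not a tree.

No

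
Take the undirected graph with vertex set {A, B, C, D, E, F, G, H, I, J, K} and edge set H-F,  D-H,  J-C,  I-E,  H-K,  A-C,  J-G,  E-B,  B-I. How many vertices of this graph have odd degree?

6

Degrees: A:1, B:2, C:2, D:1, E:2, F:1, G:1, H:3, I:2, J:2, K:1
Odd-degree vertices: A, D, F, G, H, K.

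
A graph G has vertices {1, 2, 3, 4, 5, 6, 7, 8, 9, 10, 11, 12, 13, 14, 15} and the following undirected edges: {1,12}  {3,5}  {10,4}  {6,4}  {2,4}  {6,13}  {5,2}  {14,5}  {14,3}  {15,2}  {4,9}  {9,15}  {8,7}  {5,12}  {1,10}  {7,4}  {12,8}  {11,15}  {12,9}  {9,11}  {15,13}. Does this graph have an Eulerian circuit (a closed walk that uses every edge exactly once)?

No

Degrees: 1:2, 2:3, 3:2, 4:5, 5:4, 6:2, 7:2, 8:2, 9:4, 10:2, 11:2, 12:4, 13:2, 14:2, 15:4
2, 4 have odd degree; an Eulerian circuit needs every degree to be even, so none exists.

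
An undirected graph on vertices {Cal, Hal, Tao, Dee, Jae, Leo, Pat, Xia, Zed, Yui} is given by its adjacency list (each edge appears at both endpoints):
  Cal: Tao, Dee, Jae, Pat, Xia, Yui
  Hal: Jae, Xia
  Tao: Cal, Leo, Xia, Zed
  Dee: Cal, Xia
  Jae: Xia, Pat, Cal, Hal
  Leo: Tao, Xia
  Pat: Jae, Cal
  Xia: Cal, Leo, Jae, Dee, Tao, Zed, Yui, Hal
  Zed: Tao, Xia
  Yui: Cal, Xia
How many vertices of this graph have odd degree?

Degrees: Cal:6, Hal:2, Tao:4, Dee:2, Jae:4, Leo:2, Pat:2, Xia:8, Zed:2, Yui:2
Odd-degree vertices: none.

0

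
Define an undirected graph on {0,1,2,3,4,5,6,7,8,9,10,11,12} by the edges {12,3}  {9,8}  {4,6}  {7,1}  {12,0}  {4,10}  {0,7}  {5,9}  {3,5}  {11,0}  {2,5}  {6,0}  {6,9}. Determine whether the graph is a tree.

|V| = 13, |E| = 13.
A tree on 13 vertices has exactly 12 edges; this graph has 13, so it contains a cycle and is not a tree.

No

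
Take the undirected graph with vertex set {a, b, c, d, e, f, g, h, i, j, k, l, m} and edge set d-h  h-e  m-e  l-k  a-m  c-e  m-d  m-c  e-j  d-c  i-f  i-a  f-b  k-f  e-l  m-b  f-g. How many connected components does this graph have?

1

Component: {a, b, c, d, e, f, g, h, i, j, k, l, m}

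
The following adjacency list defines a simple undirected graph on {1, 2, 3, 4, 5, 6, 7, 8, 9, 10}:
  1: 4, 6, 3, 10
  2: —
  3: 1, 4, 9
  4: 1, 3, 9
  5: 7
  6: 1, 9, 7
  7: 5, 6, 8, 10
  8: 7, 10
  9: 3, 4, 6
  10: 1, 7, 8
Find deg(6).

3

Neighbors of 6: 1, 7, 9.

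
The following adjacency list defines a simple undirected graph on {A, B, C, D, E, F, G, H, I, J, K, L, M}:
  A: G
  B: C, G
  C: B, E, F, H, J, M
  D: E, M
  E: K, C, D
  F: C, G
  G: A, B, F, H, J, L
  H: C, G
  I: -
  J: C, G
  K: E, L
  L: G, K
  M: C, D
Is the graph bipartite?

Yes

Partition the vertices as {C, D, G, I, K} vs {A, B, E, F, H, J, L, M}. Each listed edge has one endpoint in each part, so the graph is bipartite.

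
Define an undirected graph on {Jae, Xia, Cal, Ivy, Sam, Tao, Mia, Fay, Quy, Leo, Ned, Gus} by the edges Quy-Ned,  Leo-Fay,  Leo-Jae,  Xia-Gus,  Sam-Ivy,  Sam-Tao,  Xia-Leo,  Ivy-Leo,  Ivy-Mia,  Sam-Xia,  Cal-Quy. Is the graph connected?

Component: {Cal, Quy, Ned}
Component: {Jae, Xia, Ivy, Sam, Tao, Mia, Fay, Leo, Gus}
No edge joins these 2 groups, so the graph is disconnected.

No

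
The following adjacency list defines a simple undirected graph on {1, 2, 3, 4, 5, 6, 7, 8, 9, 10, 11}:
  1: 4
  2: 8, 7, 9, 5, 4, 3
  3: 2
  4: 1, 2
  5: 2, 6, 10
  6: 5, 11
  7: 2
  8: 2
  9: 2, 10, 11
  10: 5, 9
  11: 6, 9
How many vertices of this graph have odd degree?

6

Degrees: 1:1, 2:6, 3:1, 4:2, 5:3, 6:2, 7:1, 8:1, 9:3, 10:2, 11:2
Odd-degree vertices: 1, 3, 5, 7, 8, 9.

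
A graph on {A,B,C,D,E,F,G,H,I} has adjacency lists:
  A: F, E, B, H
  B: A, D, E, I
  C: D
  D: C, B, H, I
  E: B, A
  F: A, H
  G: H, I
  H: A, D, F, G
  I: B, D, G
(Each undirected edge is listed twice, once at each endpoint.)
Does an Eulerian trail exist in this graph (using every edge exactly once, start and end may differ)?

Yes

Degrees: A:4, B:4, C:1, D:4, E:2, F:2, G:2, H:4, I:3
Odd-degree vertices: C, I (2 total).
The non-isolated vertices are connected and exactly 2 have odd degree, so an Eulerian trail exists (from C to I).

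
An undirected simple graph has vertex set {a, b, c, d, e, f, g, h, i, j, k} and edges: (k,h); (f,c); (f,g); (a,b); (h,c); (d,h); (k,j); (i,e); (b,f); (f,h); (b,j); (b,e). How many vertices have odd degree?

4

Degrees: a:1, b:4, c:2, d:1, e:2, f:4, g:1, h:4, i:1, j:2, k:2
Odd-degree vertices: a, d, g, i.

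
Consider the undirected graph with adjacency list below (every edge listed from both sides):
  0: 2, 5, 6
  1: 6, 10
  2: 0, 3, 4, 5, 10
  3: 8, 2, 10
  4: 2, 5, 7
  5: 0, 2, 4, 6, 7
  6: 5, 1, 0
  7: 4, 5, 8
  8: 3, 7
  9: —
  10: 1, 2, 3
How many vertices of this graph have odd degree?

Degrees: 0:3, 1:2, 2:5, 3:3, 4:3, 5:5, 6:3, 7:3, 8:2, 9:0, 10:3
Odd-degree vertices: 0, 2, 3, 4, 5, 6, 7, 10.

8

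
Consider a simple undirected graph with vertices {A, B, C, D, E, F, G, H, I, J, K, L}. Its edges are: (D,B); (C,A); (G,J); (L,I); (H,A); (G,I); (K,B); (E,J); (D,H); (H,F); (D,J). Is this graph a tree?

Yes

The graph has 12 vertices and 11 edges.
Connected and |E| = |V| - 1, which characterizes a tree.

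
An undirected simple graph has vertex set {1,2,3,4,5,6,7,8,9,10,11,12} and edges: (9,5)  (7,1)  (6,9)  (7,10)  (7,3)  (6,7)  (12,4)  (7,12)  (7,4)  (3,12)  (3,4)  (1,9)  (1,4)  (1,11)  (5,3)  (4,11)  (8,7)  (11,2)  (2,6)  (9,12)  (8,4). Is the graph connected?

Yes

Starting from 1 and exploring outward reaches every vertex (1, 9, 11, 4, 7, 12, 5, 6, 2, 8, 3, 10); the graph is connected.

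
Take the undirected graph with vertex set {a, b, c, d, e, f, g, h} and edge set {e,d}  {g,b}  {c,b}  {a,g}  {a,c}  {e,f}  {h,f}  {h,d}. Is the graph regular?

Yes

Degrees: a:2, b:2, c:2, d:2, e:2, f:2, g:2, h:2
Every vertex has degree 2, so the graph is 2-regular.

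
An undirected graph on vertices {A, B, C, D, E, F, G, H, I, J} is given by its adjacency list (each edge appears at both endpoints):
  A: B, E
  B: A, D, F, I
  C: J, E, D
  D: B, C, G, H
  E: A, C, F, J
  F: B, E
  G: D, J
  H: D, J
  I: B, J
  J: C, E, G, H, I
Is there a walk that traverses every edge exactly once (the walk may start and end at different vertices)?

Yes

Degrees: A:2, B:4, C:3, D:4, E:4, F:2, G:2, H:2, I:2, J:5
Odd-degree vertices: C, J (2 total).
With 2 odd-degree vertices and all edges in one connected piece, an Eulerian trail exists (from C to J).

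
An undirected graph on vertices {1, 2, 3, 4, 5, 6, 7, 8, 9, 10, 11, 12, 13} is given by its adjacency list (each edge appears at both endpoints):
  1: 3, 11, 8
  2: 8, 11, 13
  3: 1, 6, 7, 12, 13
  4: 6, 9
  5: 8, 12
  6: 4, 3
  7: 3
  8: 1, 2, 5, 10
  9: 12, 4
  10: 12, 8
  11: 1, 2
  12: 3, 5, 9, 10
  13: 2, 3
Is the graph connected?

Yes

Starting from 1 and exploring outward reaches every vertex (1, 8, 11, 3, 10, 2, 5, 12, 13, 7, 6, 9, 4); the graph is connected.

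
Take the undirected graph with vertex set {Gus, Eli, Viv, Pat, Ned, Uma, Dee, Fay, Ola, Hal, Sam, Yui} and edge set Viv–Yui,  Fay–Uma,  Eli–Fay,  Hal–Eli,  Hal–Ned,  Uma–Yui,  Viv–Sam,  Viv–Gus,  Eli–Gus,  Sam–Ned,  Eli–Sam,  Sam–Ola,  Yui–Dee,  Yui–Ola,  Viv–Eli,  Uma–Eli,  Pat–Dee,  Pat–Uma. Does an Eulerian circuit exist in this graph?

Yes

Degrees: Gus:2, Eli:6, Viv:4, Pat:2, Ned:2, Uma:4, Dee:2, Fay:2, Ola:2, Hal:2, Sam:4, Yui:4
All degrees are even and the non-isolated vertices are connected — an Eulerian circuit exists.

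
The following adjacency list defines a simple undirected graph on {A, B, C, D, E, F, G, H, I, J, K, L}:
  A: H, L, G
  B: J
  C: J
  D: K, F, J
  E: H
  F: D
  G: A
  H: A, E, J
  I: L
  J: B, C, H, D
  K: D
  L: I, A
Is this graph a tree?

The graph has 12 vertices and 11 edges.
Connected and |E| = |V| - 1, which characterizes a tree.

Yes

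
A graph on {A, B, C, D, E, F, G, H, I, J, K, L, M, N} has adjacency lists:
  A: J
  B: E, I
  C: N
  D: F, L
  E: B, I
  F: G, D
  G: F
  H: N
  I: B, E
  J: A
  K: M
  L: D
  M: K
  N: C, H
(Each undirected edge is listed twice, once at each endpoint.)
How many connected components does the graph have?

Component: {A, J}
Component: {K, M}
Component: {B, E, I}
Component: {C, H, N}
Component: {D, F, G, L}

5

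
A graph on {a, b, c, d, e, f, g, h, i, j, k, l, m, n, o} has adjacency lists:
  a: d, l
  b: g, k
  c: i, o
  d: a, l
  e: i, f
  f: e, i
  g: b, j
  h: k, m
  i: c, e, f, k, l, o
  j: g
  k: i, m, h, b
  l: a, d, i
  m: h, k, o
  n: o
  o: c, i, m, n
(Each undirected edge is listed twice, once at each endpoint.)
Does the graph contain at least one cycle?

|V| = 15, |E| = 19, number of components = 1.
One cycle is k-h-m-k.

Yes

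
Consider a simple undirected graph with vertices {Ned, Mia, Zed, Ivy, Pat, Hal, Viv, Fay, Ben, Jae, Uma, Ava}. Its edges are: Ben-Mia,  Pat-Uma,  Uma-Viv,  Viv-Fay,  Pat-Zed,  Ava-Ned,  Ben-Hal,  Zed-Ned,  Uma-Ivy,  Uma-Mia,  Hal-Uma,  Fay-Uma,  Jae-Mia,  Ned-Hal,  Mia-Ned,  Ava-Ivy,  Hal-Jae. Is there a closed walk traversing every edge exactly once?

Degrees: Ned:4, Mia:4, Zed:2, Ivy:2, Pat:2, Hal:4, Viv:2, Fay:2, Ben:2, Jae:2, Uma:6, Ava:2
Every vertex has even degree and the edges form a single connected piece, so an Eulerian circuit exists.

Yes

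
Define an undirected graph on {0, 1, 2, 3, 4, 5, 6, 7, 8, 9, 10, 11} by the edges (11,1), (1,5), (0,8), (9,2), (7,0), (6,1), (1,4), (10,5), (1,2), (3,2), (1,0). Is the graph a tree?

|V| = 12, |E| = 11.
Connected and |E| = |V| - 1, which characterizes a tree.

Yes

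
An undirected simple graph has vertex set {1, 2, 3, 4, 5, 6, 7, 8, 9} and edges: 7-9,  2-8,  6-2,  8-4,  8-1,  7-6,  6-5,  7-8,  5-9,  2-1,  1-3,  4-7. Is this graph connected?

Yes

Starting from 1 and exploring outward reaches every vertex (1, 8, 3, 2, 7, 4, 6, 9, 5); the graph is connected.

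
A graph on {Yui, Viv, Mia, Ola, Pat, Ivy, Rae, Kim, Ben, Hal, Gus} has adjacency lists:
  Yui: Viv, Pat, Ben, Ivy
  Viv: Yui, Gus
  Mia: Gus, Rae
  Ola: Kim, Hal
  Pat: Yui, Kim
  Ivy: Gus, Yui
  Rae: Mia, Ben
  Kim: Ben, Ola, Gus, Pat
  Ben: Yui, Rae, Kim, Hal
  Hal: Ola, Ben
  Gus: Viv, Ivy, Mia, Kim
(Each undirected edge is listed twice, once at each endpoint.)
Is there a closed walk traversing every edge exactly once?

Yes

Degrees: Yui:4, Viv:2, Mia:2, Ola:2, Pat:2, Ivy:2, Rae:2, Kim:4, Ben:4, Hal:2, Gus:4
Every vertex has even degree and the edges form a single connected piece, so an Eulerian circuit exists.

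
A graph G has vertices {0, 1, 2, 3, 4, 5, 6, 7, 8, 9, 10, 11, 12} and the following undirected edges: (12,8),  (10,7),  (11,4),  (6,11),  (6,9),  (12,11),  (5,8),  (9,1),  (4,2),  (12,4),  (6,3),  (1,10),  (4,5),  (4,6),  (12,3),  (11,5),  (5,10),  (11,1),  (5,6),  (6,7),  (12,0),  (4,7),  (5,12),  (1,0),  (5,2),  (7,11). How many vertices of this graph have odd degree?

2

Degrees: 0:2, 1:4, 2:2, 3:2, 4:6, 5:7, 6:6, 7:4, 8:2, 9:2, 10:3, 11:6, 12:6
Odd-degree vertices: 5, 10.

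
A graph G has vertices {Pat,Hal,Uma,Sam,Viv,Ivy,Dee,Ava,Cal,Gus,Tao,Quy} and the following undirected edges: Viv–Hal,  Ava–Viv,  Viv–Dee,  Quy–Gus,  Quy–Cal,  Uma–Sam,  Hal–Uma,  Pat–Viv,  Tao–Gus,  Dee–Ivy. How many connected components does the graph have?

Component: {Cal, Gus, Tao, Quy}
Component: {Pat, Hal, Uma, Sam, Viv, Ivy, Dee, Ava}

2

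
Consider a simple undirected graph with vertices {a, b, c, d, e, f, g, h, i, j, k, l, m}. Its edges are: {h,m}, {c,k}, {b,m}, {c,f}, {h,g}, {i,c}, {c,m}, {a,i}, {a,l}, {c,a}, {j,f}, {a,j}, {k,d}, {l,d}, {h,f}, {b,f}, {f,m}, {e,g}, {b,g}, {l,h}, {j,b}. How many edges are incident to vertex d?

Neighbors of d: k, l.

2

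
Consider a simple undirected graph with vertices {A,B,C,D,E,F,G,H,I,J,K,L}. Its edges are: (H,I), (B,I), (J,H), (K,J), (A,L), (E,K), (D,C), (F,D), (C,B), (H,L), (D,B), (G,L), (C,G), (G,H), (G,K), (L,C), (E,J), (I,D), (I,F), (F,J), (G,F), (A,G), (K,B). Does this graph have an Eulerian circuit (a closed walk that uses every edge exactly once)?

Yes

Degrees: A:2, B:4, C:4, D:4, E:2, F:4, G:6, H:4, I:4, J:4, K:4, L:4
Every vertex has even degree and the edges form a single connected piece, so an Eulerian circuit exists.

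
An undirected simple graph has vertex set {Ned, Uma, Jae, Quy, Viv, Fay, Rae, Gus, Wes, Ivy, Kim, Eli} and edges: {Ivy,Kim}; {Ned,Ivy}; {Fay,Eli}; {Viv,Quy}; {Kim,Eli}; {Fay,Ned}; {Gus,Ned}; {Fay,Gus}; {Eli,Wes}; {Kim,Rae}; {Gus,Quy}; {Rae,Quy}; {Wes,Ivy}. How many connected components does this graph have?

3

Component: {Uma}
Component: {Jae}
Component: {Ned, Quy, Viv, Fay, Rae, Gus, Wes, Ivy, Kim, Eli}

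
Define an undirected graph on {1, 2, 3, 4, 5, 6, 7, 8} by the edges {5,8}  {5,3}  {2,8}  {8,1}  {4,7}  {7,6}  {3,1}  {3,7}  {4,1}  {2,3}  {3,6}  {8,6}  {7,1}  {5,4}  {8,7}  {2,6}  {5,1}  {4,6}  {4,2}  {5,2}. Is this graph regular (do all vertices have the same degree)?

Degrees: 1:5, 2:5, 3:5, 4:5, 5:5, 6:5, 7:5, 8:5
Every vertex has degree 5, so the graph is 5-regular.

Yes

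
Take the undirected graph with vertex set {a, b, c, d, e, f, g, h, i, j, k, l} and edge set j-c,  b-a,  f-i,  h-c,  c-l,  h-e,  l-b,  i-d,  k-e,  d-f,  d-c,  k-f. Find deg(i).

2

Neighbors of i: d, f.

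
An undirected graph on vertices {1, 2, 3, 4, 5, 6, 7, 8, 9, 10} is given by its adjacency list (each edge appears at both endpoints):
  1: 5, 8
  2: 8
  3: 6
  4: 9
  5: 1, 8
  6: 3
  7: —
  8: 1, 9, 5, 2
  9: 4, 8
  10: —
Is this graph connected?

Component: {7}
Component: {10}
Component: {3, 6}
Component: {1, 2, 4, 5, 8, 9}
No edge joins these 4 groups, so the graph is disconnected.

No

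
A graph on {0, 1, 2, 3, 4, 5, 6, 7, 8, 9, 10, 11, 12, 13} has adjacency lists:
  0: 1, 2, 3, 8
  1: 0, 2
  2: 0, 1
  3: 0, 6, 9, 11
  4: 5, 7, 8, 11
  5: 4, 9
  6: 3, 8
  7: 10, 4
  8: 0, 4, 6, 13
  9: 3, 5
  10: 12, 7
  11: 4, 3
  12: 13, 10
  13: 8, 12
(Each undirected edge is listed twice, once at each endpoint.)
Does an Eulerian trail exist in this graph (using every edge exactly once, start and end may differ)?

Yes

Degrees: 0:4, 1:2, 2:2, 3:4, 4:4, 5:2, 6:2, 7:2, 8:4, 9:2, 10:2, 11:2, 12:2, 13:2
Odd-degree vertices: none (0 total).
With 0 odd-degree vertices and all edges in one connected piece, an Eulerian trail exists.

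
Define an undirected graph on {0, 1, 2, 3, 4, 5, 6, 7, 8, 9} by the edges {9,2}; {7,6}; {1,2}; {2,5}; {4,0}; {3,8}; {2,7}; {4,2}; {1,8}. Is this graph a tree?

|V| = 10, |E| = 9.
It is connected with exactly 9 edges, hence acyclic — it is a tree.

Yes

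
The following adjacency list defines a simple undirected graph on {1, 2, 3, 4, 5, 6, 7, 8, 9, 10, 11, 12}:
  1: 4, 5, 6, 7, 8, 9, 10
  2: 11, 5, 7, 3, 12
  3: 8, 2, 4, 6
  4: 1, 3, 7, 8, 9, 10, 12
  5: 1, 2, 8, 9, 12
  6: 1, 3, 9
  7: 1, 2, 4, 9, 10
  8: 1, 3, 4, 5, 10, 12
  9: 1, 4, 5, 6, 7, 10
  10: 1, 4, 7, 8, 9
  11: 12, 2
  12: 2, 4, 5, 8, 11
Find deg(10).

Neighbors of 10: 1, 4, 7, 8, 9.

5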